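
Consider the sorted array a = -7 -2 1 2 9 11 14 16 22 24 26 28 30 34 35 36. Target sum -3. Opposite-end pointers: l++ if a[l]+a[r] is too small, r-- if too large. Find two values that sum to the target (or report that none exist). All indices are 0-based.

no pair

[0,15] -7+36=29 >-3 → r--
[0,14] -7+35=28 >-3 → r--
[0,13] -7+34=27 >-3 → r--
[0,12] -7+30=23 >-3 → r--
[0,11] -7+28=21 >-3 → r--
[0,10] -7+26=19 >-3 → r--
[0,9] -7+24=17 >-3 → r--
[0,8] -7+22=15 >-3 → r--
[0,7] -7+16=9 >-3 → r--
[0,6] -7+14=7 >-3 → r--
[0,5] -7+11=4 >-3 → r--
[0,4] -7+9=2 >-3 → r--
[0,3] -7+2=-5 <-3 → l++
[1,3] -2+2=0 >-3 → r--
[1,2] -2+1=-1 >-3 → r--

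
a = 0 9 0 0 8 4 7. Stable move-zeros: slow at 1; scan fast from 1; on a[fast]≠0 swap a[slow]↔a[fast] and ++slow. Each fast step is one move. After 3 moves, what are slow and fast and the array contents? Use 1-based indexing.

slow=2, fast=4, a=[9, 0, 0, 0, 8, 4, 7]

slow=1 fast=1: a[fast]=0, fast++
slow=1 fast=2: a[fast]=9≠0 swap→a[1]=9, slow++,fast++
slow=2 fast=3: a[fast]=0, fast++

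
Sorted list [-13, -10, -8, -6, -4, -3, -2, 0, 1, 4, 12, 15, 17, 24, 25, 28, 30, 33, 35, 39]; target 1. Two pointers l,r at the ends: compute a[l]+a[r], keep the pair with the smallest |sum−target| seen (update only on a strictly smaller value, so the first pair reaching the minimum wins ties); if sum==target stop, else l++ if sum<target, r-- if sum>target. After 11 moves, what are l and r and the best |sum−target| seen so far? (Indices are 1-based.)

[1,20] -13+39=26 d=25 * → r--
[1,19] -13+35=22 d=21 * → r--
[1,18] -13+33=20 d=19 * → r--
[1,17] -13+30=17 d=16 * → r--
[1,16] -13+28=15 d=14 * → r--
[1,15] -13+25=12 d=11 * → r--
[1,14] -13+24=11 d=10 * → r--
[1,13] -13+17=4 d=3 * → r--
[1,12] -13+15=2 d=1 * → r--
[1,11] -13+12=-1 d=2 → l++
[2,11] -10+12=2 d=1 → r--

l=2, r=10, best |Δ|=1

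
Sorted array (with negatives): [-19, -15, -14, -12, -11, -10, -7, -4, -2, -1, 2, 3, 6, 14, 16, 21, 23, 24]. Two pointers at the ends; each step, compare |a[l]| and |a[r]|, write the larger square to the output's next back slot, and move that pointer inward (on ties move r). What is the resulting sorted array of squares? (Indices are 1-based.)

l=1 r=18: |-19|<=|24| out[18]=576, r--
l=1 r=17: |-19|<=|23| out[17]=529, r--
l=1 r=16: |-19|<=|21| out[16]=441, r--
l=1 r=15: |-19|>|16| out[15]=361, l++
l=2 r=15: |-15|<=|16| out[14]=256, r--
l=2 r=14: |-15|>|14| out[13]=225, l++
l=3 r=14: |-14|<=|14| out[12]=196, r--
l=3 r=13: |-14|>|6| out[11]=196, l++
l=4 r=13: |-12|>|6| out[10]=144, l++
l=5 r=13: |-11|>|6| out[9]=121, l++
l=6 r=13: |-10|>|6| out[8]=100, l++
l=7 r=13: |-7|>|6| out[7]=49, l++
l=8 r=13: |-4|<=|6| out[6]=36, r--
l=8 r=12: |-4|>|3| out[5]=16, l++
l=9 r=12: |-2|<=|3| out[4]=9, r--
l=9 r=11: |-2|<=|2| out[3]=4, r--
l=9 r=10: |-2|>|-1| out[2]=4, l++
l=10 r=10: |-1|<=|-1| out[1]=1, r--

[1, 4, 4, 9, 16, 36, 49, 100, 121, 144, 196, 196, 225, 256, 361, 441, 529, 576]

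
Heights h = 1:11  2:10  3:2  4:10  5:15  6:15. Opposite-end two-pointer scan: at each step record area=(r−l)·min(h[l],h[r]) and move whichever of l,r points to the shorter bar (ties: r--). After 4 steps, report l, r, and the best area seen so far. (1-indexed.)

l=1 r=6: min(11,15)*5=55 best=55 *, l++
l=2 r=6: min(10,15)*4=40 best=55, l++
l=3 r=6: min(2,15)*3=6 best=55, l++
l=4 r=6: min(10,15)*2=20 best=55, l++

l=5, r=6, best area=55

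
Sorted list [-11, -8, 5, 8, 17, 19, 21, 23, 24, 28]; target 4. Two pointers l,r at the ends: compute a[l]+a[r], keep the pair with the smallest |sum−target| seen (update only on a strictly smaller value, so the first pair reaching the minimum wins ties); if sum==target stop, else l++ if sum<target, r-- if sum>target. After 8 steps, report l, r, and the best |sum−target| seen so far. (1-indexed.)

l=3, r=4, best |Δ|=2

[1,10] -11+28=17 d=13 * → r--
[1,9] -11+24=13 d=9 * → r--
[1,8] -11+23=12 d=8 * → r--
[1,7] -11+21=10 d=6 * → r--
[1,6] -11+19=8 d=4 * → r--
[1,5] -11+17=6 d=2 * → r--
[1,4] -11+8=-3 d=7 → l++
[2,4] -8+8=0 d=4 → l++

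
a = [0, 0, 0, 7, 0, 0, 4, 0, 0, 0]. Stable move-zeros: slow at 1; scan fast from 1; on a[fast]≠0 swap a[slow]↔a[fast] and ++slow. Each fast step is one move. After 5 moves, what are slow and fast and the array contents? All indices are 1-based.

slow=2, fast=6, a=[7, 0, 0, 0, 0, 0, 4, 0, 0, 0]

(s=1,f=1) a[fast]=0 → fast++
(s=1,f=2) a[fast]=0 → fast++
(s=1,f=3) a[fast]=0 → fast++
(s=1,f=4) a[fast]=7≠0 swap→a[1]=7 → slow++,fast++
(s=2,f=5) a[fast]=0 → fast++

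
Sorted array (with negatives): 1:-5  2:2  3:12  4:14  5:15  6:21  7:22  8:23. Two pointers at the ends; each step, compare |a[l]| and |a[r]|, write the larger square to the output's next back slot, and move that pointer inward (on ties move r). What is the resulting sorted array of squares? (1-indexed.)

[4, 25, 144, 196, 225, 441, 484, 529]

[1,8] |-5|<=|23| out[8]=529 → r--
[1,7] |-5|<=|22| out[7]=484 → r--
[1,6] |-5|<=|21| out[6]=441 → r--
[1,5] |-5|<=|15| out[5]=225 → r--
[1,4] |-5|<=|14| out[4]=196 → r--
[1,3] |-5|<=|12| out[3]=144 → r--
[1,2] |-5|>|2| out[2]=25 → l++
[2,2] |2|<=|2| out[1]=4 → r--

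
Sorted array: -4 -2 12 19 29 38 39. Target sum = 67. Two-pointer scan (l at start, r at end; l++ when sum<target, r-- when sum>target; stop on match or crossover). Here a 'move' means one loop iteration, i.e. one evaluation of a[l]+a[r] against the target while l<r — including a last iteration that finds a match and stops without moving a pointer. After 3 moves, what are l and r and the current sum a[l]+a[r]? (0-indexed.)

l=0 r=6: -4+39=35 <67, l++
l=1 r=6: -2+39=37 <67, l++
l=2 r=6: 12+39=51 <67, l++

l=3, r=6, sum=58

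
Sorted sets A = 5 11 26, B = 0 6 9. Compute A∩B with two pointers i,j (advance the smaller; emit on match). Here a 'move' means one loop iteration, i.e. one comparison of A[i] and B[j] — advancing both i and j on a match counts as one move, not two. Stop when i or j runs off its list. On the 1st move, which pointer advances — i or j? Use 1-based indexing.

j

i=1 j=1: 5>0, j++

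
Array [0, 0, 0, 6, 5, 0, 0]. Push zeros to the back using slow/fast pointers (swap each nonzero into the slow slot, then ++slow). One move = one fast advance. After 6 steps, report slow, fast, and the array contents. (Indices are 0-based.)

slow=0 fast=0: a[fast]=0, fast++
slow=0 fast=1: a[fast]=0, fast++
slow=0 fast=2: a[fast]=0, fast++
slow=0 fast=3: a[fast]=6≠0 swap→a[0]=6, slow++,fast++
slow=1 fast=4: a[fast]=5≠0 swap→a[1]=5, slow++,fast++
slow=2 fast=5: a[fast]=0, fast++

slow=2, fast=6, a=[6, 5, 0, 0, 0, 0, 0]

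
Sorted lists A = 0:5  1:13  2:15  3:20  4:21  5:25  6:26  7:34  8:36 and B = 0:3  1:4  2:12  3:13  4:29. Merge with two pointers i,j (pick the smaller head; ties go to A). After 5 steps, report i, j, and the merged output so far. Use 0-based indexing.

[i=0,j=0] A[i]=5>B[j]=3 take 3 → j++
[i=0,j=1] A[i]=5>B[j]=4 take 4 → j++
[i=0,j=2] A[i]=5<=B[j]=12 take 5 → i++
[i=1,j=2] A[i]=13>B[j]=12 take 12 → j++
[i=1,j=3] A[i]=13<=B[j]=13 take 13 → i++

i=2, j=3, merged so far=[3, 4, 5, 12, 13]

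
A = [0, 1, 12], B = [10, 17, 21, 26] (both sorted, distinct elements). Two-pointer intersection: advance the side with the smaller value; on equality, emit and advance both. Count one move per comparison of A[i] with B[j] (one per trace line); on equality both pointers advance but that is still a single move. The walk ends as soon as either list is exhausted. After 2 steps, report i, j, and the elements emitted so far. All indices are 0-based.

i=2, j=0, emitted=[]

[i=0,j=0] 0<10 → i++
[i=1,j=0] 1<10 → i++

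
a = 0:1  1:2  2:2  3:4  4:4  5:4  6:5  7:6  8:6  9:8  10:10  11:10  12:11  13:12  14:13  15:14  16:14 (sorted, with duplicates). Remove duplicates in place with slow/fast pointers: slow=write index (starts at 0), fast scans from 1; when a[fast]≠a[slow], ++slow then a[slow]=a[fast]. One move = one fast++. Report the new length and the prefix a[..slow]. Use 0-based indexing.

slow=0 fast=1: a[fast]=2≠a[slow]=1 write a[1]=2, slow++,fast++
slow=1 fast=2: a[fast]=2=a[slow] dup, fast++
slow=1 fast=3: a[fast]=4≠a[slow]=2 write a[2]=4, slow++,fast++
slow=2 fast=4: a[fast]=4=a[slow] dup, fast++
slow=2 fast=5: a[fast]=4=a[slow] dup, fast++
slow=2 fast=6: a[fast]=5≠a[slow]=4 write a[3]=5, slow++,fast++
slow=3 fast=7: a[fast]=6≠a[slow]=5 write a[4]=6, slow++,fast++
slow=4 fast=8: a[fast]=6=a[slow] dup, fast++
slow=4 fast=9: a[fast]=8≠a[slow]=6 write a[5]=8, slow++,fast++
slow=5 fast=10: a[fast]=10≠a[slow]=8 write a[6]=10, slow++,fast++
slow=6 fast=11: a[fast]=10=a[slow] dup, fast++
slow=6 fast=12: a[fast]=11≠a[slow]=10 write a[7]=11, slow++,fast++
slow=7 fast=13: a[fast]=12≠a[slow]=11 write a[8]=12, slow++,fast++
slow=8 fast=14: a[fast]=13≠a[slow]=12 write a[9]=13, slow++,fast++
slow=9 fast=15: a[fast]=14≠a[slow]=13 write a[10]=14, slow++,fast++
slow=10 fast=16: a[fast]=14=a[slow] dup, fast++

length 11; prefix = [1, 2, 4, 5, 6, 8, 10, 11, 12, 13, 14]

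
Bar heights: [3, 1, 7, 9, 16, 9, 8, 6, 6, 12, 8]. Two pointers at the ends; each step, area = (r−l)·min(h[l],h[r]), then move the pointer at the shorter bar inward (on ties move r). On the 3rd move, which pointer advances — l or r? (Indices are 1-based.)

[1,11] min(3,8)*10=30 best=30 * → l++
[2,11] min(1,8)*9=9 best=30 → l++
[3,11] min(7,8)*8=56 best=56 * → l++

l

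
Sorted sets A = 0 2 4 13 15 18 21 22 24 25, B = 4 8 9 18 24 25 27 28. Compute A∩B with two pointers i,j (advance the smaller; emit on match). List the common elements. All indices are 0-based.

intersection = [4, 18, 24, 25]

i=0 j=0: 0<4, i++
i=1 j=0: 2<4, i++
i=2 j=0: 4==4 emit, i++,j++
i=3 j=1: 13>8, j++
i=3 j=2: 13>9, j++
i=3 j=3: 13<18, i++
i=4 j=3: 15<18, i++
i=5 j=3: 18==18 emit, i++,j++
i=6 j=4: 21<24, i++
i=7 j=4: 22<24, i++
i=8 j=4: 24==24 emit, i++,j++
i=9 j=5: 25==25 emit, i++,j++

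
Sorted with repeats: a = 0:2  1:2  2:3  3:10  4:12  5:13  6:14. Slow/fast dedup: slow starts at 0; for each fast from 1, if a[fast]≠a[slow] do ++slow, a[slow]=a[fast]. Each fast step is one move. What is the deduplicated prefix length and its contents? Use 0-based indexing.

slow=0 fast=1: a[fast]=2=a[slow] dup, fast++
slow=0 fast=2: a[fast]=3≠a[slow]=2 write a[1]=3, slow++,fast++
slow=1 fast=3: a[fast]=10≠a[slow]=3 write a[2]=10, slow++,fast++
slow=2 fast=4: a[fast]=12≠a[slow]=10 write a[3]=12, slow++,fast++
slow=3 fast=5: a[fast]=13≠a[slow]=12 write a[4]=13, slow++,fast++
slow=4 fast=6: a[fast]=14≠a[slow]=13 write a[5]=14, slow++,fast++

length 6; prefix = [2, 3, 10, 12, 13, 14]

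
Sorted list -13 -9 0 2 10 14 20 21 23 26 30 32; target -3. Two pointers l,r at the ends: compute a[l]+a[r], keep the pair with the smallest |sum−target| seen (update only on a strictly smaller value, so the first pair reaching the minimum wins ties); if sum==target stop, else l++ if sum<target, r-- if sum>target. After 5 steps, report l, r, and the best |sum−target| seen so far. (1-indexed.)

l=1 r=12: -13+32=19 d=22 *, r--
l=1 r=11: -13+30=17 d=20 *, r--
l=1 r=10: -13+26=13 d=16 *, r--
l=1 r=9: -13+23=10 d=13 *, r--
l=1 r=8: -13+21=8 d=11 *, r--

l=1, r=7, best |Δ|=11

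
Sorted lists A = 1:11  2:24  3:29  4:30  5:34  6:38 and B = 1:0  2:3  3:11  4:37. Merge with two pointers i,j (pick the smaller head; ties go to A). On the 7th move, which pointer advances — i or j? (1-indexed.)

[i=1,j=1] A[i]=11>B[j]=0 take 0 → j++
[i=1,j=2] A[i]=11>B[j]=3 take 3 → j++
[i=1,j=3] A[i]=11<=B[j]=11 take 11 → i++
[i=2,j=3] A[i]=24>B[j]=11 take 11 → j++
[i=2,j=4] A[i]=24<=B[j]=37 take 24 → i++
[i=3,j=4] A[i]=29<=B[j]=37 take 29 → i++
[i=4,j=4] A[i]=30<=B[j]=37 take 30 → i++

i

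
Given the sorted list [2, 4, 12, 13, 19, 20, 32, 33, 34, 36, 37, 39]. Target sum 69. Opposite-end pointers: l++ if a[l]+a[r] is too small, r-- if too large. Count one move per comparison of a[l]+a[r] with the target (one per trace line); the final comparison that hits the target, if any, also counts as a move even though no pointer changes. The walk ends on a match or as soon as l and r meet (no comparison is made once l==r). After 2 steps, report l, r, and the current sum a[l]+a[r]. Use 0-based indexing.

l=0 r=11: 2+39=41 <69, l++
l=1 r=11: 4+39=43 <69, l++

l=2, r=11, sum=51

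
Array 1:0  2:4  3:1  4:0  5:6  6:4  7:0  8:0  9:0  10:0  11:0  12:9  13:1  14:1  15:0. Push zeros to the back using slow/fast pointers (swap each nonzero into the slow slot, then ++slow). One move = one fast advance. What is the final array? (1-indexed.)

[4, 1, 6, 4, 9, 1, 1, 0, 0, 0, 0, 0, 0, 0, 0]

(s=1,f=1) a[fast]=0 → fast++
(s=1,f=2) a[fast]=4≠0 swap→a[1]=4 → slow++,fast++
(s=2,f=3) a[fast]=1≠0 swap→a[2]=1 → slow++,fast++
(s=3,f=4) a[fast]=0 → fast++
(s=3,f=5) a[fast]=6≠0 swap→a[3]=6 → slow++,fast++
(s=4,f=6) a[fast]=4≠0 swap→a[4]=4 → slow++,fast++
(s=5,f=7) a[fast]=0 → fast++
(s=5,f=8) a[fast]=0 → fast++
(s=5,f=9) a[fast]=0 → fast++
(s=5,f=10) a[fast]=0 → fast++
(s=5,f=11) a[fast]=0 → fast++
(s=5,f=12) a[fast]=9≠0 swap→a[5]=9 → slow++,fast++
(s=6,f=13) a[fast]=1≠0 swap→a[6]=1 → slow++,fast++
(s=7,f=14) a[fast]=1≠0 swap→a[7]=1 → slow++,fast++
(s=8,f=15) a[fast]=0 → fast++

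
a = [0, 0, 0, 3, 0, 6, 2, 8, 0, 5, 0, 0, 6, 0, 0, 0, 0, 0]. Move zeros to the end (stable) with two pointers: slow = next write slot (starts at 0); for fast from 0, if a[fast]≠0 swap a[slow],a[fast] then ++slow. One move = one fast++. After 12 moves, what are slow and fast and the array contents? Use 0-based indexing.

(s=0,f=0) a[fast]=0 → fast++
(s=0,f=1) a[fast]=0 → fast++
(s=0,f=2) a[fast]=0 → fast++
(s=0,f=3) a[fast]=3≠0 swap→a[0]=3 → slow++,fast++
(s=1,f=4) a[fast]=0 → fast++
(s=1,f=5) a[fast]=6≠0 swap→a[1]=6 → slow++,fast++
(s=2,f=6) a[fast]=2≠0 swap→a[2]=2 → slow++,fast++
(s=3,f=7) a[fast]=8≠0 swap→a[3]=8 → slow++,fast++
(s=4,f=8) a[fast]=0 → fast++
(s=4,f=9) a[fast]=5≠0 swap→a[4]=5 → slow++,fast++
(s=5,f=10) a[fast]=0 → fast++
(s=5,f=11) a[fast]=0 → fast++

slow=5, fast=12, a=[3, 6, 2, 8, 5, 0, 0, 0, 0, 0, 0, 0, 6, 0, 0, 0, 0, 0]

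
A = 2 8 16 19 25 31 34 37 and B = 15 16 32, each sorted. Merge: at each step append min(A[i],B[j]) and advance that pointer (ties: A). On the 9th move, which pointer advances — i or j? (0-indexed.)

j

[i=0,j=0] A[i]=2<=B[j]=15 take 2 → i++
[i=1,j=0] A[i]=8<=B[j]=15 take 8 → i++
[i=2,j=0] A[i]=16>B[j]=15 take 15 → j++
[i=2,j=1] A[i]=16<=B[j]=16 take 16 → i++
[i=3,j=1] A[i]=19>B[j]=16 take 16 → j++
[i=3,j=2] A[i]=19<=B[j]=32 take 19 → i++
[i=4,j=2] A[i]=25<=B[j]=32 take 25 → i++
[i=5,j=2] A[i]=31<=B[j]=32 take 31 → i++
[i=6,j=2] A[i]=34>B[j]=32 take 32 → j++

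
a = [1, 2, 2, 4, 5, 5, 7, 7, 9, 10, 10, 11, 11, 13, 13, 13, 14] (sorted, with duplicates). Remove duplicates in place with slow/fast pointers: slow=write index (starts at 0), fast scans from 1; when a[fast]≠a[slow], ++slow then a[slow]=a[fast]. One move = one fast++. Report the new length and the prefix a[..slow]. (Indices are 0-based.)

length 10; prefix = [1, 2, 4, 5, 7, 9, 10, 11, 13, 14]

slow=0 fast=1: a[fast]=2≠a[slow]=1 write a[1]=2, slow++,fast++
slow=1 fast=2: a[fast]=2=a[slow] dup, fast++
slow=1 fast=3: a[fast]=4≠a[slow]=2 write a[2]=4, slow++,fast++
slow=2 fast=4: a[fast]=5≠a[slow]=4 write a[3]=5, slow++,fast++
slow=3 fast=5: a[fast]=5=a[slow] dup, fast++
slow=3 fast=6: a[fast]=7≠a[slow]=5 write a[4]=7, slow++,fast++
slow=4 fast=7: a[fast]=7=a[slow] dup, fast++
slow=4 fast=8: a[fast]=9≠a[slow]=7 write a[5]=9, slow++,fast++
slow=5 fast=9: a[fast]=10≠a[slow]=9 write a[6]=10, slow++,fast++
slow=6 fast=10: a[fast]=10=a[slow] dup, fast++
slow=6 fast=11: a[fast]=11≠a[slow]=10 write a[7]=11, slow++,fast++
slow=7 fast=12: a[fast]=11=a[slow] dup, fast++
slow=7 fast=13: a[fast]=13≠a[slow]=11 write a[8]=13, slow++,fast++
slow=8 fast=14: a[fast]=13=a[slow] dup, fast++
slow=8 fast=15: a[fast]=13=a[slow] dup, fast++
slow=8 fast=16: a[fast]=14≠a[slow]=13 write a[9]=14, slow++,fast++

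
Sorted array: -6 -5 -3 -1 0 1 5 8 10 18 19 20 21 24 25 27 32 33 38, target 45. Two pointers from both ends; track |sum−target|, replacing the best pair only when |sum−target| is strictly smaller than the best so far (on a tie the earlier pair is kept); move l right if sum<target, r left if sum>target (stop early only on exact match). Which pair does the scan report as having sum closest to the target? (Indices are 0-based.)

l=0 r=18: -6+38=32 d=13 *, l++
l=1 r=18: -5+38=33 d=12 *, l++
l=2 r=18: -3+38=35 d=10 *, l++
l=3 r=18: -1+38=37 d=8 *, l++
l=4 r=18: 0+38=38 d=7 *, l++
l=5 r=18: 1+38=39 d=6 *, l++
l=6 r=18: 5+38=43 d=2 *, l++
l=7 r=18: 8+38=46 d=1 *, r--
l=7 r=17: 8+33=41 d=4, l++
l=8 r=17: 10+33=43 d=2, l++
l=9 r=17: 18+33=51 d=6, r--
l=9 r=16: 18+32=50 d=5, r--
l=9 r=15: 18+27=45 d=0 *, stop

pair (18, 27) with sum 45 (|Δ|=0)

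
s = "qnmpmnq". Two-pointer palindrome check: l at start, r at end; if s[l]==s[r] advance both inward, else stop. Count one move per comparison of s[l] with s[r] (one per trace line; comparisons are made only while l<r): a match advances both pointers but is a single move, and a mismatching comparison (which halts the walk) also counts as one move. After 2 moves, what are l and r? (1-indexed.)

l=3, r=5

[1,7] 'q'=='q' → l++,r--
[2,6] 'n'=='n' → l++,r--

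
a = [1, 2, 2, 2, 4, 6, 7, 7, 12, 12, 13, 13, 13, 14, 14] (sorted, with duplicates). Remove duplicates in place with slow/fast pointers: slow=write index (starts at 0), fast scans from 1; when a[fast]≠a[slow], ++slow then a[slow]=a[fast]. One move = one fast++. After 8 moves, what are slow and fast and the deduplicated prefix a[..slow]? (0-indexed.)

slow=5, fast=9, prefix=[1, 2, 4, 6, 7, 12]

slow=0 fast=1: a[fast]=2≠a[slow]=1 write a[1]=2, slow++,fast++
slow=1 fast=2: a[fast]=2=a[slow] dup, fast++
slow=1 fast=3: a[fast]=2=a[slow] dup, fast++
slow=1 fast=4: a[fast]=4≠a[slow]=2 write a[2]=4, slow++,fast++
slow=2 fast=5: a[fast]=6≠a[slow]=4 write a[3]=6, slow++,fast++
slow=3 fast=6: a[fast]=7≠a[slow]=6 write a[4]=7, slow++,fast++
slow=4 fast=7: a[fast]=7=a[slow] dup, fast++
slow=4 fast=8: a[fast]=12≠a[slow]=7 write a[5]=12, slow++,fast++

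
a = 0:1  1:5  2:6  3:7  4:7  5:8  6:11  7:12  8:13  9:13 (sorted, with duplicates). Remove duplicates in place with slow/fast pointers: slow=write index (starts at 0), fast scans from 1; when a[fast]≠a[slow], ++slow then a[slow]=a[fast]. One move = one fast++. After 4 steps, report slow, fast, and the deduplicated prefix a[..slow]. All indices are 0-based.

slow=0 fast=1: a[fast]=5≠a[slow]=1 write a[1]=5, slow++,fast++
slow=1 fast=2: a[fast]=6≠a[slow]=5 write a[2]=6, slow++,fast++
slow=2 fast=3: a[fast]=7≠a[slow]=6 write a[3]=7, slow++,fast++
slow=3 fast=4: a[fast]=7=a[slow] dup, fast++

slow=3, fast=5, prefix=[1, 5, 6, 7]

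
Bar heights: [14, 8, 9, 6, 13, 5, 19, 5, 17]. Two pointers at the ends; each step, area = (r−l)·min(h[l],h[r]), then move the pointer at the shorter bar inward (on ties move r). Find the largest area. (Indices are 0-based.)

l=0 r=8: min(14,17)*8=112 best=112 *, l++
l=1 r=8: min(8,17)*7=56 best=112, l++
l=2 r=8: min(9,17)*6=54 best=112, l++
l=3 r=8: min(6,17)*5=30 best=112, l++
l=4 r=8: min(13,17)*4=52 best=112, l++
l=5 r=8: min(5,17)*3=15 best=112, l++
l=6 r=8: min(19,17)*2=34 best=112, r--
l=6 r=7: min(19,5)*1=5 best=112, r--

max area = 112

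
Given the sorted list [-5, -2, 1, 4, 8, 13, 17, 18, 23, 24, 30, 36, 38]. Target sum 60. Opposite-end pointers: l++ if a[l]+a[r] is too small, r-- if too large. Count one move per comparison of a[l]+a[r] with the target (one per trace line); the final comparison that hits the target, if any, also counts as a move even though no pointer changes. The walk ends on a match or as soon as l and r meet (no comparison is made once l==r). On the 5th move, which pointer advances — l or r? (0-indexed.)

[0,12] -5+38=33 <60 → l++
[1,12] -2+38=36 <60 → l++
[2,12] 1+38=39 <60 → l++
[3,12] 4+38=42 <60 → l++
[4,12] 8+38=46 <60 → l++

l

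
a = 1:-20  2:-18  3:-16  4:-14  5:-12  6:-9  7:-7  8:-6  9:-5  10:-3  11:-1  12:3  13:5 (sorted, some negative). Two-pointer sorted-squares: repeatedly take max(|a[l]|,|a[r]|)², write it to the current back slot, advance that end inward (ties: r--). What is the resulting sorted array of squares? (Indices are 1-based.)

[1, 9, 9, 25, 25, 36, 49, 81, 144, 196, 256, 324, 400]

[1,13] |-20|>|5| out[13]=400 → l++
[2,13] |-18|>|5| out[12]=324 → l++
[3,13] |-16|>|5| out[11]=256 → l++
[4,13] |-14|>|5| out[10]=196 → l++
[5,13] |-12|>|5| out[9]=144 → l++
[6,13] |-9|>|5| out[8]=81 → l++
[7,13] |-7|>|5| out[7]=49 → l++
[8,13] |-6|>|5| out[6]=36 → l++
[9,13] |-5|<=|5| out[5]=25 → r--
[9,12] |-5|>|3| out[4]=25 → l++
[10,12] |-3|<=|3| out[3]=9 → r--
[10,11] |-3|>|-1| out[2]=9 → l++
[11,11] |-1|<=|-1| out[1]=1 → r--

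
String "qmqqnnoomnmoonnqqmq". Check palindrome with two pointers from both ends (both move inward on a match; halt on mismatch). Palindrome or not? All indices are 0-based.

palindrome

[0,18] 'q'=='q' → l++,r--
[1,17] 'm'=='m' → l++,r--
[2,16] 'q'=='q' → l++,r--
[3,15] 'q'=='q' → l++,r--
[4,14] 'n'=='n' → l++,r--
[5,13] 'n'=='n' → l++,r--
[6,12] 'o'=='o' → l++,r--
[7,11] 'o'=='o' → l++,r--
[8,10] 'm'=='m' → l++,r--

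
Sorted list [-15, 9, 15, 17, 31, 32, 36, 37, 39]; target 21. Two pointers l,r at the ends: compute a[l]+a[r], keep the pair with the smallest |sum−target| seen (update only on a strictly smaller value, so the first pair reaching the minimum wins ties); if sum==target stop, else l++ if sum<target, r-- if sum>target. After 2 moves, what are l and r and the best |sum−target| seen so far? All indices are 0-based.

l=0 r=8: -15+39=24 d=3 *, r--
l=0 r=7: -15+37=22 d=1 *, r--

l=0, r=6, best |Δ|=1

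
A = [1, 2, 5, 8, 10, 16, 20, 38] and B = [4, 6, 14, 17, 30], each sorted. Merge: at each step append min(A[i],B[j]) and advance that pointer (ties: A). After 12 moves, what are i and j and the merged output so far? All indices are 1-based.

i=8, j=6, merged so far=[1, 2, 4, 5, 6, 8, 10, 14, 16, 17, 20, 30]

[i=1,j=1] A[i]=1<=B[j]=4 take 1 → i++
[i=2,j=1] A[i]=2<=B[j]=4 take 2 → i++
[i=3,j=1] A[i]=5>B[j]=4 take 4 → j++
[i=3,j=2] A[i]=5<=B[j]=6 take 5 → i++
[i=4,j=2] A[i]=8>B[j]=6 take 6 → j++
[i=4,j=3] A[i]=8<=B[j]=14 take 8 → i++
[i=5,j=3] A[i]=10<=B[j]=14 take 10 → i++
[i=6,j=3] A[i]=16>B[j]=14 take 14 → j++
[i=6,j=4] A[i]=16<=B[j]=17 take 16 → i++
[i=7,j=4] A[i]=20>B[j]=17 take 17 → j++
[i=7,j=5] A[i]=20<=B[j]=30 take 20 → i++
[i=8,j=5] A[i]=38>B[j]=30 take 30 → j++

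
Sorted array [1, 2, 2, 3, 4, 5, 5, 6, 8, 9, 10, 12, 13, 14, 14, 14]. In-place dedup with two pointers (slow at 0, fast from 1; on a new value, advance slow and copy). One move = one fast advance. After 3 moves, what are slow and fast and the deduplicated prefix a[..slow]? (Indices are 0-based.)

slow=2, fast=4, prefix=[1, 2, 3]

slow=0 fast=1: a[fast]=2≠a[slow]=1 write a[1]=2, slow++,fast++
slow=1 fast=2: a[fast]=2=a[slow] dup, fast++
slow=1 fast=3: a[fast]=3≠a[slow]=2 write a[2]=3, slow++,fast++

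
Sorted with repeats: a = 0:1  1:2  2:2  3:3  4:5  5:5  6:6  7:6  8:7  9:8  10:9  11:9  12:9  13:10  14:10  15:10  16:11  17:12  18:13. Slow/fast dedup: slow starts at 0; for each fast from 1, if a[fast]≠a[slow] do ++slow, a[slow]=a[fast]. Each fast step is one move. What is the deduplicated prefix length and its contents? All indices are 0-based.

length 12; prefix = [1, 2, 3, 5, 6, 7, 8, 9, 10, 11, 12, 13]

slow=0 fast=1: a[fast]=2≠a[slow]=1 write a[1]=2, slow++,fast++
slow=1 fast=2: a[fast]=2=a[slow] dup, fast++
slow=1 fast=3: a[fast]=3≠a[slow]=2 write a[2]=3, slow++,fast++
slow=2 fast=4: a[fast]=5≠a[slow]=3 write a[3]=5, slow++,fast++
slow=3 fast=5: a[fast]=5=a[slow] dup, fast++
slow=3 fast=6: a[fast]=6≠a[slow]=5 write a[4]=6, slow++,fast++
slow=4 fast=7: a[fast]=6=a[slow] dup, fast++
slow=4 fast=8: a[fast]=7≠a[slow]=6 write a[5]=7, slow++,fast++
slow=5 fast=9: a[fast]=8≠a[slow]=7 write a[6]=8, slow++,fast++
slow=6 fast=10: a[fast]=9≠a[slow]=8 write a[7]=9, slow++,fast++
slow=7 fast=11: a[fast]=9=a[slow] dup, fast++
slow=7 fast=12: a[fast]=9=a[slow] dup, fast++
slow=7 fast=13: a[fast]=10≠a[slow]=9 write a[8]=10, slow++,fast++
slow=8 fast=14: a[fast]=10=a[slow] dup, fast++
slow=8 fast=15: a[fast]=10=a[slow] dup, fast++
slow=8 fast=16: a[fast]=11≠a[slow]=10 write a[9]=11, slow++,fast++
slow=9 fast=17: a[fast]=12≠a[slow]=11 write a[10]=12, slow++,fast++
slow=10 fast=18: a[fast]=13≠a[slow]=12 write a[11]=13, slow++,fast++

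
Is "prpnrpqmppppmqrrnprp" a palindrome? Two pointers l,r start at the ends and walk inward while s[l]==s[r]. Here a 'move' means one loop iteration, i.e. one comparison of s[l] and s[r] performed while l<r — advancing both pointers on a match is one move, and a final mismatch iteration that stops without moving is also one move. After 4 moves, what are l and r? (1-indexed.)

l=5, r=16

l=1 r=20: 'p'=='p', l++,r--
l=2 r=19: 'r'=='r', l++,r--
l=3 r=18: 'p'=='p', l++,r--
l=4 r=17: 'n'=='n', l++,r--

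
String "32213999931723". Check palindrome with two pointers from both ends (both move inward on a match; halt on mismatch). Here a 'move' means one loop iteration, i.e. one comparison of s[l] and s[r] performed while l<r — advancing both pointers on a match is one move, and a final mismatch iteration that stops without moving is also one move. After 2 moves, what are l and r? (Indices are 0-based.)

[0,13] '3'=='3' → l++,r--
[1,12] '2'=='2' → l++,r--

l=2, r=11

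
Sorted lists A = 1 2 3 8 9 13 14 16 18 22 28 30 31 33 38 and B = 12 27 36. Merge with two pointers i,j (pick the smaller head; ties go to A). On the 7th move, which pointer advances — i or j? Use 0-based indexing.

[i=0,j=0] A[i]=1<=B[j]=12 take 1 → i++
[i=1,j=0] A[i]=2<=B[j]=12 take 2 → i++
[i=2,j=0] A[i]=3<=B[j]=12 take 3 → i++
[i=3,j=0] A[i]=8<=B[j]=12 take 8 → i++
[i=4,j=0] A[i]=9<=B[j]=12 take 9 → i++
[i=5,j=0] A[i]=13>B[j]=12 take 12 → j++
[i=5,j=1] A[i]=13<=B[j]=27 take 13 → i++

i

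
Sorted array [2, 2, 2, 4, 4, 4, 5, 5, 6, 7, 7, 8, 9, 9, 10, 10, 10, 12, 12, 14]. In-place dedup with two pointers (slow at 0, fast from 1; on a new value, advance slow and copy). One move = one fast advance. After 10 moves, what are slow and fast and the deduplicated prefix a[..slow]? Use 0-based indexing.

slow=4, fast=11, prefix=[2, 4, 5, 6, 7]

(s=0,f=1) a[fast]=2=a[slow] dup → fast++
(s=0,f=2) a[fast]=2=a[slow] dup → fast++
(s=0,f=3) a[fast]=4≠a[slow]=2 write a[1]=4 → slow++,fast++
(s=1,f=4) a[fast]=4=a[slow] dup → fast++
(s=1,f=5) a[fast]=4=a[slow] dup → fast++
(s=1,f=6) a[fast]=5≠a[slow]=4 write a[2]=5 → slow++,fast++
(s=2,f=7) a[fast]=5=a[slow] dup → fast++
(s=2,f=8) a[fast]=6≠a[slow]=5 write a[3]=6 → slow++,fast++
(s=3,f=9) a[fast]=7≠a[slow]=6 write a[4]=7 → slow++,fast++
(s=4,f=10) a[fast]=7=a[slow] dup → fast++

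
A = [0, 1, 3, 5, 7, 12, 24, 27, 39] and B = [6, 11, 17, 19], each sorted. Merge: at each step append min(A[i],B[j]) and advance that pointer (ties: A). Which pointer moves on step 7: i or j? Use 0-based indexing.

i=0 j=0: A[i]=0<=B[j]=6 take 0, i++
i=1 j=0: A[i]=1<=B[j]=6 take 1, i++
i=2 j=0: A[i]=3<=B[j]=6 take 3, i++
i=3 j=0: A[i]=5<=B[j]=6 take 5, i++
i=4 j=0: A[i]=7>B[j]=6 take 6, j++
i=4 j=1: A[i]=7<=B[j]=11 take 7, i++
i=5 j=1: A[i]=12>B[j]=11 take 11, j++

j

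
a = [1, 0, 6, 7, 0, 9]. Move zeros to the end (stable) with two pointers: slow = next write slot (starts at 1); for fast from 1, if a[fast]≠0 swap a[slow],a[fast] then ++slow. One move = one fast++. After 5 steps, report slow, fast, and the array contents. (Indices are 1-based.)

slow=4, fast=6, a=[1, 6, 7, 0, 0, 9]

slow=1 fast=1: a[fast]=1≠0 swap→a[1]=1, slow++,fast++
slow=2 fast=2: a[fast]=0, fast++
slow=2 fast=3: a[fast]=6≠0 swap→a[2]=6, slow++,fast++
slow=3 fast=4: a[fast]=7≠0 swap→a[3]=7, slow++,fast++
slow=4 fast=5: a[fast]=0, fast++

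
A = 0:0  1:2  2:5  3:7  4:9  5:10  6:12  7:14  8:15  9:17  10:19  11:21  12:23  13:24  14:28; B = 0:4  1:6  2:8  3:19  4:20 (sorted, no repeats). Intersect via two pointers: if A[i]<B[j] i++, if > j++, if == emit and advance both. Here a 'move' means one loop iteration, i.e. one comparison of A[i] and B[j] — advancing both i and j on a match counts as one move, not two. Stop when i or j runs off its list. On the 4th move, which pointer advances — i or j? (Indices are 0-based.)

i

i=0 j=0: 0<4, i++
i=1 j=0: 2<4, i++
i=2 j=0: 5>4, j++
i=2 j=1: 5<6, i++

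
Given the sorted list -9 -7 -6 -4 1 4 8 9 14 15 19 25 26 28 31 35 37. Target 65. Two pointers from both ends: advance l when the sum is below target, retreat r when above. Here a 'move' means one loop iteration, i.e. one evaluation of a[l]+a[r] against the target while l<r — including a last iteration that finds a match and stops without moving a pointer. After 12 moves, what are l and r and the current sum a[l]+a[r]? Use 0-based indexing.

l=12, r=16, sum=63

l=0 r=16: -9+37=28 <65, l++
l=1 r=16: -7+37=30 <65, l++
l=2 r=16: -6+37=31 <65, l++
l=3 r=16: -4+37=33 <65, l++
l=4 r=16: 1+37=38 <65, l++
l=5 r=16: 4+37=41 <65, l++
l=6 r=16: 8+37=45 <65, l++
l=7 r=16: 9+37=46 <65, l++
l=8 r=16: 14+37=51 <65, l++
l=9 r=16: 15+37=52 <65, l++
l=10 r=16: 19+37=56 <65, l++
l=11 r=16: 25+37=62 <65, l++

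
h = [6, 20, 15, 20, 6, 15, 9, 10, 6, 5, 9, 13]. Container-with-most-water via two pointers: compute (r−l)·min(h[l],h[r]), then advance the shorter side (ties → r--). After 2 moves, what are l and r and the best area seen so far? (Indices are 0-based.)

[0,11] min(6,13)*11=66 best=66 * → l++
[1,11] min(20,13)*10=130 best=130 * → r--

l=1, r=10, best area=130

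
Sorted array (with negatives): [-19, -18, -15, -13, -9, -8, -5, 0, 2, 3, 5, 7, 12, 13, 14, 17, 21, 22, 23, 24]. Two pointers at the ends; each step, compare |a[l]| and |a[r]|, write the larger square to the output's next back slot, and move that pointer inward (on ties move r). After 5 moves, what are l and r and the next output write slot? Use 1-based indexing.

l=1 r=20: |-19|<=|24| out[20]=576, r--
l=1 r=19: |-19|<=|23| out[19]=529, r--
l=1 r=18: |-19|<=|22| out[18]=484, r--
l=1 r=17: |-19|<=|21| out[17]=441, r--
l=1 r=16: |-19|>|17| out[16]=361, l++

l=2, r=16, next write slot=15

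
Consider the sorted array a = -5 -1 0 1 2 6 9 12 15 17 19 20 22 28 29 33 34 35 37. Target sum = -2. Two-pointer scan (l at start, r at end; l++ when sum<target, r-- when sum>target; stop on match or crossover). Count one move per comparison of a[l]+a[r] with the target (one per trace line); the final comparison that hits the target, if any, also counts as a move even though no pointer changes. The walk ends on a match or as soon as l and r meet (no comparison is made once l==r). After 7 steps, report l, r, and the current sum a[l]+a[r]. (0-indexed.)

[0,18] -5+37=32 >-2 → r--
[0,17] -5+35=30 >-2 → r--
[0,16] -5+34=29 >-2 → r--
[0,15] -5+33=28 >-2 → r--
[0,14] -5+29=24 >-2 → r--
[0,13] -5+28=23 >-2 → r--
[0,12] -5+22=17 >-2 → r--

l=0, r=11, sum=15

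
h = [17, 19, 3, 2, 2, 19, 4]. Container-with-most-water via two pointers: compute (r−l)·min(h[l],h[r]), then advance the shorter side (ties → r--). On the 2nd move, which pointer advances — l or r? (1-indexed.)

l

l=1 r=7: min(17,4)*6=24 best=24 *, r--
l=1 r=6: min(17,19)*5=85 best=85 *, l++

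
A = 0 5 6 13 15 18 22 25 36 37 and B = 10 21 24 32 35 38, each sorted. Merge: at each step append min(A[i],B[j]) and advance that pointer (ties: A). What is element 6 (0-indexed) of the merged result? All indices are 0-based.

merged[6] = 18

i=0 j=0: A[i]=0<=B[j]=10 take 0, i++
i=1 j=0: A[i]=5<=B[j]=10 take 5, i++
i=2 j=0: A[i]=6<=B[j]=10 take 6, i++
i=3 j=0: A[i]=13>B[j]=10 take 10, j++
i=3 j=1: A[i]=13<=B[j]=21 take 13, i++
i=4 j=1: A[i]=15<=B[j]=21 take 15, i++
i=5 j=1: A[i]=18<=B[j]=21 take 18, i++
i=6 j=1: A[i]=22>B[j]=21 take 21, j++
i=6 j=2: A[i]=22<=B[j]=24 take 22, i++
i=7 j=2: A[i]=25>B[j]=24 take 24, j++
i=7 j=3: A[i]=25<=B[j]=32 take 25, i++
i=8 j=3: A[i]=36>B[j]=32 take 32, j++
i=8 j=4: A[i]=36>B[j]=35 take 35, j++
i=8 j=5: A[i]=36<=B[j]=38 take 36, i++
i=9 j=5: A[i]=37<=B[j]=38 take 37, i++
i=10 j=5: A done, take B[j]=38, j++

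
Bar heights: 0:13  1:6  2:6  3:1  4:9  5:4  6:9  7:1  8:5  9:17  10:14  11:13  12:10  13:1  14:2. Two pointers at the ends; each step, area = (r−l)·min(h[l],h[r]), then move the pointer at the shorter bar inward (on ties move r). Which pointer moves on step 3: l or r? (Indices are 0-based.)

r

l=0 r=14: min(13,2)*14=28 best=28 *, r--
l=0 r=13: min(13,1)*13=13 best=28, r--
l=0 r=12: min(13,10)*12=120 best=120 *, r--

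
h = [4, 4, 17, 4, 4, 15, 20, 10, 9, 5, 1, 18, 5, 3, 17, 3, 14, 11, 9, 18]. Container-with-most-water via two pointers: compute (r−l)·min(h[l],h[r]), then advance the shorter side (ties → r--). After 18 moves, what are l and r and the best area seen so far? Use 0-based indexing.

l=0 r=19: min(4,18)*19=76 best=76 *, l++
l=1 r=19: min(4,18)*18=72 best=76, l++
l=2 r=19: min(17,18)*17=289 best=289 *, l++
l=3 r=19: min(4,18)*16=64 best=289, l++
l=4 r=19: min(4,18)*15=60 best=289, l++
l=5 r=19: min(15,18)*14=210 best=289, l++
l=6 r=19: min(20,18)*13=234 best=289, r--
l=6 r=18: min(20,9)*12=108 best=289, r--
l=6 r=17: min(20,11)*11=121 best=289, r--
l=6 r=16: min(20,14)*10=140 best=289, r--
l=6 r=15: min(20,3)*9=27 best=289, r--
l=6 r=14: min(20,17)*8=136 best=289, r--
l=6 r=13: min(20,3)*7=21 best=289, r--
l=6 r=12: min(20,5)*6=30 best=289, r--
l=6 r=11: min(20,18)*5=90 best=289, r--
l=6 r=10: min(20,1)*4=4 best=289, r--
l=6 r=9: min(20,5)*3=15 best=289, r--
l=6 r=8: min(20,9)*2=18 best=289, r--

l=6, r=7, best area=289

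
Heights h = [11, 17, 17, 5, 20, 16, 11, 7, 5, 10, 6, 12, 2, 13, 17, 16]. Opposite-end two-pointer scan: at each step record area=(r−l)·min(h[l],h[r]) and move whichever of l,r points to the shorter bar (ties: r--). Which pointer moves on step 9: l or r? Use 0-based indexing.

l=0 r=15: min(11,16)*15=165 best=165 *, l++
l=1 r=15: min(17,16)*14=224 best=224 *, r--
l=1 r=14: min(17,17)*13=221 best=224, r--
l=1 r=13: min(17,13)*12=156 best=224, r--
l=1 r=12: min(17,2)*11=22 best=224, r--
l=1 r=11: min(17,12)*10=120 best=224, r--
l=1 r=10: min(17,6)*9=54 best=224, r--
l=1 r=9: min(17,10)*8=80 best=224, r--
l=1 r=8: min(17,5)*7=35 best=224, r--

r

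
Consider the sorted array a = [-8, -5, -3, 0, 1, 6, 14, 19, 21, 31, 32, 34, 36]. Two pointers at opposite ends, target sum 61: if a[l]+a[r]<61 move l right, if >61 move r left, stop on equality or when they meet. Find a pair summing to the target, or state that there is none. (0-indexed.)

[0,12] -8+36=28 <61 → l++
[1,12] -5+36=31 <61 → l++
[2,12] -3+36=33 <61 → l++
[3,12] 0+36=36 <61 → l++
[4,12] 1+36=37 <61 → l++
[5,12] 6+36=42 <61 → l++
[6,12] 14+36=50 <61 → l++
[7,12] 19+36=55 <61 → l++
[8,12] 21+36=57 <61 → l++
[9,12] 31+36=67 >61 → r--
[9,11] 31+34=65 >61 → r--
[9,10] 31+32=63 >61 → r--

no pair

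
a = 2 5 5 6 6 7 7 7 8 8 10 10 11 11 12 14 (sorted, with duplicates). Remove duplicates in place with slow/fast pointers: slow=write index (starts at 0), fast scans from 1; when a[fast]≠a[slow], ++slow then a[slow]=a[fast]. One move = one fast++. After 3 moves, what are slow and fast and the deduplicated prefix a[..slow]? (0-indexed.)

slow=2, fast=4, prefix=[2, 5, 6]

slow=0 fast=1: a[fast]=5≠a[slow]=2 write a[1]=5, slow++,fast++
slow=1 fast=2: a[fast]=5=a[slow] dup, fast++
slow=1 fast=3: a[fast]=6≠a[slow]=5 write a[2]=6, slow++,fast++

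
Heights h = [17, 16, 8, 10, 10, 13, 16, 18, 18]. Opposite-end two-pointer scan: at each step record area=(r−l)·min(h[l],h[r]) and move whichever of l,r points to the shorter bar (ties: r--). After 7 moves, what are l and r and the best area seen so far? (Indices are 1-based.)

l=8, r=9, best area=136

[1,9] min(17,18)*8=136 best=136 * → l++
[2,9] min(16,18)*7=112 best=136 → l++
[3,9] min(8,18)*6=48 best=136 → l++
[4,9] min(10,18)*5=50 best=136 → l++
[5,9] min(10,18)*4=40 best=136 → l++
[6,9] min(13,18)*3=39 best=136 → l++
[7,9] min(16,18)*2=32 best=136 → l++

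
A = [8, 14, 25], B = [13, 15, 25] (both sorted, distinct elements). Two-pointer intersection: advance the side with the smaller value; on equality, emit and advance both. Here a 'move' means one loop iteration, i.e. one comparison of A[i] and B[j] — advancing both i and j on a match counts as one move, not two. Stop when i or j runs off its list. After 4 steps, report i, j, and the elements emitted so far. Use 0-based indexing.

i=0 j=0: 8<13, i++
i=1 j=0: 14>13, j++
i=1 j=1: 14<15, i++
i=2 j=1: 25>15, j++

i=2, j=2, emitted=[]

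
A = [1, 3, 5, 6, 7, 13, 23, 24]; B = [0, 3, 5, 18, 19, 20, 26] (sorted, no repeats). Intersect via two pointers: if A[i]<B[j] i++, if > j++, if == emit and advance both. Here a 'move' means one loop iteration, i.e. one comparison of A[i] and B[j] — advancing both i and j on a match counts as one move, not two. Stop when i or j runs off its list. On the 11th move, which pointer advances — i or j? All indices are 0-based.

[i=0,j=0] 1>0 → j++
[i=0,j=1] 1<3 → i++
[i=1,j=1] 3==3 emit → i++,j++
[i=2,j=2] 5==5 emit → i++,j++
[i=3,j=3] 6<18 → i++
[i=4,j=3] 7<18 → i++
[i=5,j=3] 13<18 → i++
[i=6,j=3] 23>18 → j++
[i=6,j=4] 23>19 → j++
[i=6,j=5] 23>20 → j++
[i=6,j=6] 23<26 → i++

i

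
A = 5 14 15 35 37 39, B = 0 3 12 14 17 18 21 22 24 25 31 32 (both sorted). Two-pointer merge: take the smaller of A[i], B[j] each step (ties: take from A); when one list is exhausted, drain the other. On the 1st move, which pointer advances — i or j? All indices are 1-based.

[i=1,j=1] A[i]=5>B[j]=0 take 0 → j++

j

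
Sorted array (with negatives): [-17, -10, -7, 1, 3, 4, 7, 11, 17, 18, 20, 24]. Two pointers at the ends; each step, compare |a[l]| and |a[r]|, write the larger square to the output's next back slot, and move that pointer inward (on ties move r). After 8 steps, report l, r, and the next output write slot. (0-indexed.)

l=2, r=5, next write slot=3

[0,11] |-17|<=|24| out[11]=576 → r--
[0,10] |-17|<=|20| out[10]=400 → r--
[0,9] |-17|<=|18| out[9]=324 → r--
[0,8] |-17|<=|17| out[8]=289 → r--
[0,7] |-17|>|11| out[7]=289 → l++
[1,7] |-10|<=|11| out[6]=121 → r--
[1,6] |-10|>|7| out[5]=100 → l++
[2,6] |-7|<=|7| out[4]=49 → r--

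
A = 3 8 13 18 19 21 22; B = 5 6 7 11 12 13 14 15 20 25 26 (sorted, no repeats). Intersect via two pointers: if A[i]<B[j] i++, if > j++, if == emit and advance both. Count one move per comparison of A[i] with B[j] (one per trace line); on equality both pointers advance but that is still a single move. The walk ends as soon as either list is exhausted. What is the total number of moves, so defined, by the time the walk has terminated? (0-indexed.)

[i=0,j=0] 3<5 → i++
[i=1,j=0] 8>5 → j++
[i=1,j=1] 8>6 → j++
[i=1,j=2] 8>7 → j++
[i=1,j=3] 8<11 → i++
[i=2,j=3] 13>11 → j++
[i=2,j=4] 13>12 → j++
[i=2,j=5] 13==13 emit → i++,j++
[i=3,j=6] 18>14 → j++
[i=3,j=7] 18>15 → j++
[i=3,j=8] 18<20 → i++
[i=4,j=8] 19<20 → i++
[i=5,j=8] 21>20 → j++
[i=5,j=9] 21<25 → i++
[i=6,j=9] 22<25 → i++

15 moves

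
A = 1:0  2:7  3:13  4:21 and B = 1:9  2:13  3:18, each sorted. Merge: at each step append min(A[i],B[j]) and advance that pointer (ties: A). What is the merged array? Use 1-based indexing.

[0, 7, 9, 13, 13, 18, 21]

i=1 j=1: A[i]=0<=B[j]=9 take 0, i++
i=2 j=1: A[i]=7<=B[j]=9 take 7, i++
i=3 j=1: A[i]=13>B[j]=9 take 9, j++
i=3 j=2: A[i]=13<=B[j]=13 take 13, i++
i=4 j=2: A[i]=21>B[j]=13 take 13, j++
i=4 j=3: A[i]=21>B[j]=18 take 18, j++
i=4 j=4: B done, take A[i]=21, i++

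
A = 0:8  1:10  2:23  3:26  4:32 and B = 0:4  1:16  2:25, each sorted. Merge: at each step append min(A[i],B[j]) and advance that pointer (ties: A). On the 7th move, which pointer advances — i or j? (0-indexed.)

i

i=0 j=0: A[i]=8>B[j]=4 take 4, j++
i=0 j=1: A[i]=8<=B[j]=16 take 8, i++
i=1 j=1: A[i]=10<=B[j]=16 take 10, i++
i=2 j=1: A[i]=23>B[j]=16 take 16, j++
i=2 j=2: A[i]=23<=B[j]=25 take 23, i++
i=3 j=2: A[i]=26>B[j]=25 take 25, j++
i=3 j=3: B done, take A[i]=26, i++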